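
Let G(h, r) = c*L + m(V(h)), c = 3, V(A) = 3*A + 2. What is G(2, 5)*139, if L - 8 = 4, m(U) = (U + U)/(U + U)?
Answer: 5143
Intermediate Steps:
V(A) = 2 + 3*A
m(U) = 1 (m(U) = (2*U)/((2*U)) = (2*U)*(1/(2*U)) = 1)
L = 12 (L = 8 + 4 = 12)
G(h, r) = 37 (G(h, r) = 3*12 + 1 = 36 + 1 = 37)
G(2, 5)*139 = 37*139 = 5143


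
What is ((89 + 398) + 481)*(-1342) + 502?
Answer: -1298554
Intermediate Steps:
((89 + 398) + 481)*(-1342) + 502 = (487 + 481)*(-1342) + 502 = 968*(-1342) + 502 = -1299056 + 502 = -1298554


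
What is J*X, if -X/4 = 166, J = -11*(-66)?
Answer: -482064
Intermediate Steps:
J = 726
X = -664 (X = -4*166 = -664)
J*X = 726*(-664) = -482064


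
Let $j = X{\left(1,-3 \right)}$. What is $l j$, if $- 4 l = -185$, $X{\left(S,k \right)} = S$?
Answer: $\frac{185}{4} \approx 46.25$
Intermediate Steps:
$l = \frac{185}{4}$ ($l = \left(- \frac{1}{4}\right) \left(-185\right) = \frac{185}{4} \approx 46.25$)
$j = 1$
$l j = \frac{185}{4} \cdot 1 = \frac{185}{4}$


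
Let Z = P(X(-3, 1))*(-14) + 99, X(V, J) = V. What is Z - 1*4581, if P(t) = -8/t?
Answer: -13558/3 ≈ -4519.3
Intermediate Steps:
Z = 185/3 (Z = -8/(-3)*(-14) + 99 = -8*(-⅓)*(-14) + 99 = (8/3)*(-14) + 99 = -112/3 + 99 = 185/3 ≈ 61.667)
Z - 1*4581 = 185/3 - 1*4581 = 185/3 - 4581 = -13558/3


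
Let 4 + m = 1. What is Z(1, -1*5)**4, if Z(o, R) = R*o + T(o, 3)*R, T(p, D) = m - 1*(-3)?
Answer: 625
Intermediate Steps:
m = -3 (m = -4 + 1 = -3)
T(p, D) = 0 (T(p, D) = -3 - 1*(-3) = -3 + 3 = 0)
Z(o, R) = R*o (Z(o, R) = R*o + 0*R = R*o + 0 = R*o)
Z(1, -1*5)**4 = (-1*5*1)**4 = (-5*1)**4 = (-5)**4 = 625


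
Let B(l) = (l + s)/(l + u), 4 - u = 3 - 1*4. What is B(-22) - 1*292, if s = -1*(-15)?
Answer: -4957/17 ≈ -291.59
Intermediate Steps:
u = 5 (u = 4 - (3 - 1*4) = 4 - (3 - 4) = 4 - 1*(-1) = 4 + 1 = 5)
s = 15
B(l) = (15 + l)/(5 + l) (B(l) = (l + 15)/(l + 5) = (15 + l)/(5 + l))
B(-22) - 1*292 = (15 - 22)/(5 - 22) - 1*292 = -7/(-17) - 292 = -1/17*(-7) - 292 = 7/17 - 292 = -4957/17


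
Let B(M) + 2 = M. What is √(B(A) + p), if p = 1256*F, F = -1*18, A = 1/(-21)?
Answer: I*√9971031/21 ≈ 150.37*I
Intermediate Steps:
A = -1/21 ≈ -0.047619
F = -18
B(M) = -2 + M
p = -22608 (p = 1256*(-18) = -22608)
√(B(A) + p) = √((-2 - 1/21) - 22608) = √(-43/21 - 22608) = √(-474811/21) = I*√9971031/21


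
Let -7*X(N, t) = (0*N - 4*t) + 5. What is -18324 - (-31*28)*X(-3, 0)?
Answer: -18944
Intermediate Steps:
X(N, t) = -5/7 + 4*t/7 (X(N, t) = -((0*N - 4*t) + 5)/7 = -((0 - 4*t) + 5)/7 = -(-4*t + 5)/7 = -(5 - 4*t)/7 = -5/7 + 4*t/7)
-18324 - (-31*28)*X(-3, 0) = -18324 - (-31*28)*(-5/7 + (4/7)*0) = -18324 - (-868)*(-5/7 + 0) = -18324 - (-868)*(-5)/7 = -18324 - 1*620 = -18324 - 620 = -18944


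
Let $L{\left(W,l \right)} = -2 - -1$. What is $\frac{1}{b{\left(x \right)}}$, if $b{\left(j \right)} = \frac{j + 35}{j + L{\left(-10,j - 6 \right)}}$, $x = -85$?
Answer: $\frac{43}{25} \approx 1.72$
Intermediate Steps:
$L{\left(W,l \right)} = -1$ ($L{\left(W,l \right)} = -2 + 1 = -1$)
$b{\left(j \right)} = \frac{35 + j}{-1 + j}$ ($b{\left(j \right)} = \frac{j + 35}{j - 1} = \frac{35 + j}{-1 + j}$)
$\frac{1}{b{\left(x \right)}} = \frac{1}{\frac{1}{-1 - 85} \left(35 - 85\right)} = \frac{1}{\frac{1}{-86} \left(-50\right)} = \frac{1}{\left(- \frac{1}{86}\right) \left(-50\right)} = \frac{1}{\frac{25}{43}} = \frac{43}{25}$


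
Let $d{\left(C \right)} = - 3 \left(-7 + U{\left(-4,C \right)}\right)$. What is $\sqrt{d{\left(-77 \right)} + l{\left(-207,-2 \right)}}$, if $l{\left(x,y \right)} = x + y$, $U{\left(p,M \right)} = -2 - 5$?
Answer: $i \sqrt{167} \approx 12.923 i$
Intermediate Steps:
$U{\left(p,M \right)} = -7$ ($U{\left(p,M \right)} = -2 - 5 = -7$)
$d{\left(C \right)} = 42$ ($d{\left(C \right)} = - 3 \left(-7 - 7\right) = \left(-3\right) \left(-14\right) = 42$)
$\sqrt{d{\left(-77 \right)} + l{\left(-207,-2 \right)}} = \sqrt{42 - 209} = \sqrt{-167} = i \sqrt{167}$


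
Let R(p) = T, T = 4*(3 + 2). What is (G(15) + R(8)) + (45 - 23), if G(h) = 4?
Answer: 46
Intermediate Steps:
T = 20 (T = 4*5 = 20)
R(p) = 20
(G(15) + R(8)) + (45 - 23) = (4 + 20) + (45 - 23) = 24 + 22 = 46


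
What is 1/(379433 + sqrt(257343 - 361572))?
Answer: 379433/143969505718 - 3*I*sqrt(11581)/143969505718 ≈ 2.6355e-6 - 2.2425e-9*I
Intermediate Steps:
1/(379433 + sqrt(257343 - 361572)) = 1/(379433 + sqrt(-104229)) = 1/(379433 + 3*I*sqrt(11581))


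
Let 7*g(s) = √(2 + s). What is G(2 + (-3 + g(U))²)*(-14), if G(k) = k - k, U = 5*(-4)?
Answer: 0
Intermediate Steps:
U = -20
g(s) = √(2 + s)/7
G(k) = 0
G(2 + (-3 + g(U))²)*(-14) = 0*(-14) = 0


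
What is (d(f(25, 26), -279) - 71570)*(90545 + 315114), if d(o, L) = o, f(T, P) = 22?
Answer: -29024090132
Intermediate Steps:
(d(f(25, 26), -279) - 71570)*(90545 + 315114) = (22 - 71570)*(90545 + 315114) = -71548*405659 = -29024090132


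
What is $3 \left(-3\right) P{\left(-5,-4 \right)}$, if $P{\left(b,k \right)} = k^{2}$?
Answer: $-144$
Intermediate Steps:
$3 \left(-3\right) P{\left(-5,-4 \right)} = 3 \left(-3\right) \left(-4\right)^{2} = \left(-9\right) 16 = -144$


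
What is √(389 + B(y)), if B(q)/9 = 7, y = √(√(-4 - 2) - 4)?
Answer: 2*√113 ≈ 21.260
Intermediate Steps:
y = √(-4 + I*√6) (y = √(√(-6) - 4) = √(I*√6 - 4) = √(-4 + I*√6) ≈ 0.58754 + 2.0845*I)
B(q) = 63 (B(q) = 9*7 = 63)
√(389 + B(y)) = √(389 + 63) = √452 = 2*√113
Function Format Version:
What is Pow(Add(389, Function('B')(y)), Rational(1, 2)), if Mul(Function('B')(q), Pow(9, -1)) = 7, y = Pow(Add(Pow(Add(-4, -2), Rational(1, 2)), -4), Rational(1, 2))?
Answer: Mul(2, Pow(113, Rational(1, 2))) ≈ 21.260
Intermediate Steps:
y = Pow(Add(-4, Mul(I, Pow(6, Rational(1, 2)))), Rational(1, 2)) (y = Pow(Add(Pow(-6, Rational(1, 2)), -4), Rational(1, 2)) = Pow(Add(Mul(I, Pow(6, Rational(1, 2))), -4), Rational(1, 2)) = Pow(Add(-4, Mul(I, Pow(6, Rational(1, 2)))), Rational(1, 2)) ≈ Add(0.58754, Mul(2.0845, I)))
Function('B')(q) = 63 (Function('B')(q) = Mul(9, 7) = 63)
Pow(Add(389, Function('B')(y)), Rational(1, 2)) = Pow(Add(389, 63), Rational(1, 2)) = Pow(452, Rational(1, 2)) = Mul(2, Pow(113, Rational(1, 2)))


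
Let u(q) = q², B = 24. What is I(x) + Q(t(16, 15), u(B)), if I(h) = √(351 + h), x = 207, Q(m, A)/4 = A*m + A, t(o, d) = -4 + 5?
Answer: 4608 + 3*√62 ≈ 4631.6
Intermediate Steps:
t(o, d) = 1
Q(m, A) = 4*A + 4*A*m (Q(m, A) = 4*(A*m + A) = 4*(A + A*m) = 4*A + 4*A*m)
I(x) + Q(t(16, 15), u(B)) = √(351 + 207) + 4*24²*(1 + 1) = √558 + 4*576*2 = 3*√62 + 4608 = 4608 + 3*√62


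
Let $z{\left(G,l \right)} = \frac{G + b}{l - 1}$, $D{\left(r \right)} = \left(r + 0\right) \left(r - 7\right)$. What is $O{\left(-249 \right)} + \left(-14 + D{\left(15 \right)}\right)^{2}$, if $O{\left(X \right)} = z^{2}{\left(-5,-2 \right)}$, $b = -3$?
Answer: $\frac{101188}{9} \approx 11243.0$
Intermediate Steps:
$D{\left(r \right)} = r \left(-7 + r\right)$
$z{\left(G,l \right)} = \frac{-3 + G}{-1 + l}$ ($z{\left(G,l \right)} = \frac{G - 3}{l - 1} = \frac{-3 + G}{-1 + l}$)
$O{\left(X \right)} = \frac{64}{9}$ ($O{\left(X \right)} = \left(\frac{-3 - 5}{-1 - 2}\right)^{2} = \left(\frac{1}{-3} \left(-8\right)\right)^{2} = \left(\left(- \frac{1}{3}\right) \left(-8\right)\right)^{2} = \left(\frac{8}{3}\right)^{2} = \frac{64}{9}$)
$O{\left(-249 \right)} + \left(-14 + D{\left(15 \right)}\right)^{2} = \frac{64}{9} + \left(-14 + 15 \left(-7 + 15\right)\right)^{2} = \frac{64}{9} + \left(-14 + 15 \cdot 8\right)^{2} = \frac{64}{9} + \left(-14 + 120\right)^{2} = \frac{64}{9} + 106^{2} = \frac{64}{9} + 11236 = \frac{101188}{9}$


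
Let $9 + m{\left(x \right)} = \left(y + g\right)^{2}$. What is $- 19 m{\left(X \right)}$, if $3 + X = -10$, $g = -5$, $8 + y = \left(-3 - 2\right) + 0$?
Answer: $-5985$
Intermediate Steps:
$y = -13$ ($y = -8 + \left(\left(-3 - 2\right) + 0\right) = -8 + \left(-5 + 0\right) = -8 - 5 = -13$)
$X = -13$ ($X = -3 - 10 = -13$)
$m{\left(x \right)} = 315$ ($m{\left(x \right)} = -9 + \left(-13 - 5\right)^{2} = -9 + \left(-18\right)^{2} = -9 + 324 = 315$)
$- 19 m{\left(X \right)} = \left(-19\right) 315 = -5985$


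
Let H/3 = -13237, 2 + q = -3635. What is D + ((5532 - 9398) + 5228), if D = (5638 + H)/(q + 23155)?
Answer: 26549443/19518 ≈ 1360.3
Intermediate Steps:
q = -3637 (q = -2 - 3635 = -3637)
H = -39711 (H = 3*(-13237) = -39711)
D = -34073/19518 (D = (5638 - 39711)/(-3637 + 23155) = -34073/19518 ≈ -1.7457)
D + ((5532 - 9398) + 5228) = -34073/19518 + ((5532 - 9398) + 5228) = -34073/19518 + (-3866 + 5228) = -34073/19518 + 1362 = 26549443/19518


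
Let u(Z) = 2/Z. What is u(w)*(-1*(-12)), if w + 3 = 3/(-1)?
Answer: -4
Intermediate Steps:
w = -6 (w = -3 + 3/(-1) = -3 + 3*(-1) = -3 - 3 = -6)
u(w)*(-1*(-12)) = (2/(-6))*(-1*(-12)) = (2*(-⅙))*12 = -⅓*12 = -4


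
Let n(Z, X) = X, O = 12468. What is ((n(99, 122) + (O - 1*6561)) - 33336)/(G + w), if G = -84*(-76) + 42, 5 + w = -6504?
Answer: 329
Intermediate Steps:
w = -6509 (w = -5 - 6504 = -6509)
G = 6426 (G = 6384 + 42 = 6426)
((n(99, 122) + (O - 1*6561)) - 33336)/(G + w) = ((122 + (12468 - 1*6561)) - 33336)/(6426 - 6509) = ((122 + (12468 - 6561)) - 33336)/(-83) = ((122 + 5907) - 33336)*(-1/83) = (6029 - 33336)*(-1/83) = -27307*(-1/83) = 329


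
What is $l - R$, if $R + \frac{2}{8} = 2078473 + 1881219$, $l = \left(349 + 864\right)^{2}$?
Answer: $- \frac{9953291}{4} \approx -2.4883 \cdot 10^{6}$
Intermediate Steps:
$l = 1471369$ ($l = 1213^{2} = 1471369$)
$R = \frac{15838767}{4}$ ($R = - \frac{1}{4} + \left(2078473 + 1881219\right) = - \frac{1}{4} + 3959692 = \frac{15838767}{4} \approx 3.9597 \cdot 10^{6}$)
$l - R = 1471369 - \frac{15838767}{4} = - \frac{9953291}{4}$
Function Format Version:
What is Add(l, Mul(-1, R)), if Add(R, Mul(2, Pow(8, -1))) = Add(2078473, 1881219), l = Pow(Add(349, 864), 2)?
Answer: Rational(-9953291, 4) ≈ -2.4883e+6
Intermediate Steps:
l = 1471369 (l = Pow(1213, 2) = 1471369)
R = Rational(15838767, 4) (R = Add(Rational(-1, 4), Add(2078473, 1881219)) = Add(Rational(-1, 4), 3959692) = Rational(15838767, 4) ≈ 3.9597e+6)
Add(l, Mul(-1, R)) = Add(1471369, Mul(-1, Rational(15838767, 4))) = Add(1471369, Rational(-15838767, 4)) = Rational(-9953291, 4)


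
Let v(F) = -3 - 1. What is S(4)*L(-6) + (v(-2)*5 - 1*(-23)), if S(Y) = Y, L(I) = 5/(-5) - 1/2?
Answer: -3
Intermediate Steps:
v(F) = -4
L(I) = -3/2 (L(I) = 5*(-⅕) - 1*½ = -1 - ½ = -3/2)
S(4)*L(-6) + (v(-2)*5 - 1*(-23)) = 4*(-3/2) + (-4*5 - 1*(-23)) = -6 + (-20 + 23) = -6 + 3 = -3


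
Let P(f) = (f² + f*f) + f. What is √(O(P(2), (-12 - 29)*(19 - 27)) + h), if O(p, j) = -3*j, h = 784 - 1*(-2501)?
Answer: √2301 ≈ 47.969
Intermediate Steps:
P(f) = f + 2*f² (P(f) = (f² + f²) + f = 2*f² + f = f + 2*f²)
h = 3285 (h = 784 + 2501 = 3285)
√(O(P(2), (-12 - 29)*(19 - 27)) + h) = √(-3*(-12 - 29)*(19 - 27) + 3285) = √(-(-123)*(-8) + 3285) = √(-3*328 + 3285) = √(-984 + 3285) = √2301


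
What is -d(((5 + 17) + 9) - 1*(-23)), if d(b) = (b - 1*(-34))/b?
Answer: -44/27 ≈ -1.6296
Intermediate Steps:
d(b) = (34 + b)/b (d(b) = (b + 34)/b = (34 + b)/b)
-d(((5 + 17) + 9) - 1*(-23)) = -(34 + (((5 + 17) + 9) - 1*(-23)))/(((5 + 17) + 9) - 1*(-23)) = -(34 + ((22 + 9) + 23))/((22 + 9) + 23) = -(34 + (31 + 23))/(31 + 23) = -(34 + 54)/54 = -88/54 = -1*44/27 = -44/27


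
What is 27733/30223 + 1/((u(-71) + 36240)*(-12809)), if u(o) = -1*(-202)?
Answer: 12945364404451/14107660523894 ≈ 0.91761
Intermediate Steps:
u(o) = 202
27733/30223 + 1/((u(-71) + 36240)*(-12809)) = 27733/30223 + 1/((202 + 36240)*(-12809)) = 27733*(1/30223) - 1/12809/36442 = 27733/30223 + (1/36442)*(-1/12809) = 27733/30223 - 1/466785578 = 12945364404451/14107660523894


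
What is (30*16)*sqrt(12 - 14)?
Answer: 480*I*sqrt(2) ≈ 678.82*I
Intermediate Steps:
(30*16)*sqrt(12 - 14) = 480*sqrt(-2) = 480*(I*sqrt(2)) = 480*I*sqrt(2)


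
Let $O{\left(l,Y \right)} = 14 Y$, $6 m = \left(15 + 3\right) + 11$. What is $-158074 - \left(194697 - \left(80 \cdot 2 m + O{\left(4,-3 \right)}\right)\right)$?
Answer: $- \frac{1056119}{3} \approx -3.5204 \cdot 10^{5}$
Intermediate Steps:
$m = \frac{29}{6}$ ($m = \frac{\left(15 + 3\right) + 11}{6} = \frac{18 + 11}{6} = \frac{1}{6} \cdot 29 = \frac{29}{6} \approx 4.8333$)
$-158074 - \left(194697 - \left(80 \cdot 2 m + O{\left(4,-3 \right)}\right)\right) = -158074 - \left(194697 - \left(80 \cdot 2 \cdot \frac{29}{6} + 14 \left(-3\right)\right)\right) = -158074 - \left(194697 - \left(80 \cdot \frac{29}{3} - 42\right)\right) = -158074 - \left(194697 - \left(\frac{2320}{3} - 42\right)\right) = -158074 - \left(194697 - \frac{2194}{3}\right) = -158074 - \frac{581897}{3} = - \frac{1056119}{3}$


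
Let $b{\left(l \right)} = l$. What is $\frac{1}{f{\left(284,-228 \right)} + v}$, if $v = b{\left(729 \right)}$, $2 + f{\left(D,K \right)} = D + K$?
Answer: $\frac{1}{783} \approx 0.0012771$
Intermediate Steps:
$f{\left(D,K \right)} = -2 + D + K$ ($f{\left(D,K \right)} = -2 + \left(D + K\right) = -2 + D + K$)
$v = 729$
$\frac{1}{f{\left(284,-228 \right)} + v} = \frac{1}{\left(-2 + 284 - 228\right) + 729} = \frac{1}{54 + 729} = \frac{1}{783}$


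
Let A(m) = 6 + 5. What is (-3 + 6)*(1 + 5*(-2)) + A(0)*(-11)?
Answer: -148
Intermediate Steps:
A(m) = 11
(-3 + 6)*(1 + 5*(-2)) + A(0)*(-11) = (-3 + 6)*(1 + 5*(-2)) + 11*(-11) = 3*(1 - 10) - 121 = 3*(-9) - 121 = -27 - 121 = -148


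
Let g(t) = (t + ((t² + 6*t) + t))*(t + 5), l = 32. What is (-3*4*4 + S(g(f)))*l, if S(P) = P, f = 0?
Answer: -1536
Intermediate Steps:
g(t) = (5 + t)*(t² + 8*t) (g(t) = (t + (t² + 7*t))*(5 + t) = (t² + 8*t)*(5 + t) = (5 + t)*(t² + 8*t))
(-3*4*4 + S(g(f)))*l = (-3*4*4 + 0*(40 + 0² + 13*0))*32 = (-12*4 + 0*(40 + 0 + 0))*32 = (-48 + 0*40)*32 = (-48 + 0)*32 = -48*32 = -1536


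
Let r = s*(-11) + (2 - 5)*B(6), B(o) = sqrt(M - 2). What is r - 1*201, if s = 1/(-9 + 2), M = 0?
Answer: -1396/7 - 3*I*sqrt(2) ≈ -199.43 - 4.2426*I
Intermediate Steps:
B(o) = I*sqrt(2) (B(o) = sqrt(0 - 2) = sqrt(-2) = I*sqrt(2))
s = -1/7 (s = 1/(-7) = -1/7 ≈ -0.14286)
r = 11/7 - 3*I*sqrt(2) (r = -1/7*(-11) + (2 - 5)*(I*sqrt(2)) = 11/7 - 3*I*sqrt(2) ≈ 1.5714 - 4.2426*I)
r - 1*201 = (11/7 - 3*I*sqrt(2)) - 1*201 = (11/7 - 3*I*sqrt(2)) - 201 = -1396/7 - 3*I*sqrt(2)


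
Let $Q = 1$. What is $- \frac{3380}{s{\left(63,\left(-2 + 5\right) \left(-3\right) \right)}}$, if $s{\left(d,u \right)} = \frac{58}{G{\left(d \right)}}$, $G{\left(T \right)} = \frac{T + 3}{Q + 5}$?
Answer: $- \frac{18590}{29} \approx -641.03$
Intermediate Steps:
$G{\left(T \right)} = \frac{1}{2} + \frac{T}{6}$ ($G{\left(T \right)} = \frac{T + 3}{1 + 5} = \frac{3 + T}{6} = \left(3 + T\right) \frac{1}{6} = \frac{1}{2} + \frac{T}{6}$)
$s{\left(d,u \right)} = \frac{58}{\frac{1}{2} + \frac{d}{6}}$
$- \frac{3380}{s{\left(63,\left(-2 + 5\right) \left(-3\right) \right)}} = - \frac{3380}{348 \frac{1}{3 + 63}} = - \frac{3380}{348 \cdot \frac{1}{66}} = - \frac{3380}{\frac{58}{11}} = \left(-3380\right) \frac{11}{58} = - \frac{18590}{29}$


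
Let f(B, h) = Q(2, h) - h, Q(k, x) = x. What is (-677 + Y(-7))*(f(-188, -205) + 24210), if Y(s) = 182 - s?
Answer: -11814480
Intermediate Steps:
f(B, h) = 0 (f(B, h) = h - h = 0)
(-677 + Y(-7))*(f(-188, -205) + 24210) = (-677 + (182 - 1*(-7)))*(0 + 24210) = (-677 + (182 + 7))*24210 = (-677 + 189)*24210 = -488*24210 = -11814480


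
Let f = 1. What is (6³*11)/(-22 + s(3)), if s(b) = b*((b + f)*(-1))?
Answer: -1188/17 ≈ -69.882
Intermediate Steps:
s(b) = b*(-1 - b) (s(b) = b*((b + 1)*(-1)) = b*((1 + b)*(-1)) = b*(-1 - b))
(6³*11)/(-22 + s(3)) = (6³*11)/(-22 - 1*3*(1 + 3)) = (216*11)/(-22 - 1*3*4) = 2376/(-22 - 12) = 2376/(-34) = 2376*(-1/34) = -1188/17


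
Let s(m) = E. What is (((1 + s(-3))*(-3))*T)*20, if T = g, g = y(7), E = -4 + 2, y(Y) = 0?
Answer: 0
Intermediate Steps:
E = -2
s(m) = -2
g = 0
T = 0
(((1 + s(-3))*(-3))*T)*20 = (((1 - 2)*(-3))*0)*20 = (-1*(-3)*0)*20 = (3*0)*20 = 0*20 = 0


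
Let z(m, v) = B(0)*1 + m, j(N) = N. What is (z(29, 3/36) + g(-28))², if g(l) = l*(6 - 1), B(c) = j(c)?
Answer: 12321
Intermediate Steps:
B(c) = c
z(m, v) = m (z(m, v) = 0*1 + m = 0 + m = m)
g(l) = 5*l (g(l) = l*5 = 5*l)
(z(29, 3/36) + g(-28))² = (29 + 5*(-28))² = (29 - 140)² = (-111)² = 12321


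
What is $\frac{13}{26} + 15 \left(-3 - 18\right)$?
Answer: $- \frac{629}{2} \approx -314.5$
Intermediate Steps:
$\frac{13}{26} + 15 \left(-3 - 18\right) = 13 \cdot \frac{1}{26} + 15 \left(-3 - 18\right) = \frac{1}{2} + 15 \left(-21\right) = \frac{1}{2} - 315 = - \frac{629}{2}$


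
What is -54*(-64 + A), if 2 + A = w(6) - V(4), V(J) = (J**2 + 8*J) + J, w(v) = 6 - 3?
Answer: 6210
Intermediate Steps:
w(v) = 3
V(J) = J**2 + 9*J
A = -51 (A = -2 + (3 - 4*(9 + 4)) = -2 + (3 - 4*13) = -2 + (3 - 1*52) = -2 + (3 - 52) = -2 - 49 = -51)
-54*(-64 + A) = -54*(-64 - 51) = -54*(-115) = 6210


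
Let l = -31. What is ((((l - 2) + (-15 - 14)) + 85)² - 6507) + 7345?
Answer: 1367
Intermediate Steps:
((((l - 2) + (-15 - 14)) + 85)² - 6507) + 7345 = ((((-31 - 2) + (-15 - 14)) + 85)² - 6507) + 7345 = (((-33 - 29) + 85)² - 6507) + 7345 = ((-62 + 85)² - 6507) + 7345 = (23² - 6507) + 7345 = (529 - 6507) + 7345 = -5978 + 7345 = 1367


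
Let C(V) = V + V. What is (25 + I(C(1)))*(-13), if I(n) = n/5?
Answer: -1651/5 ≈ -330.20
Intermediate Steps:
C(V) = 2*V
I(n) = n/5 (I(n) = n*(⅕) = n/5)
(25 + I(C(1)))*(-13) = (25 + (2*1)/5)*(-13) = (25 + (⅕)*2)*(-13) = (25 + ⅖)*(-13) = (127/5)*(-13) = -1651/5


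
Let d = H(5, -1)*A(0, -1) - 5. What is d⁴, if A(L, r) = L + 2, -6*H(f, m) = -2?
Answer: 28561/81 ≈ 352.60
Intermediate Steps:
H(f, m) = ⅓ (H(f, m) = -⅙*(-2) = ⅓)
A(L, r) = 2 + L
d = -13/3 (d = (2 + 0)/3 - 5 = (⅓)*2 - 5 = ⅔ - 5 = -13/3 ≈ -4.3333)
d⁴ = (-13/3)⁴ = 28561/81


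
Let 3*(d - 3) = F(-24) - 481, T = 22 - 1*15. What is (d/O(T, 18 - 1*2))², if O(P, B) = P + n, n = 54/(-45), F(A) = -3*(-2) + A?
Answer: 6002500/7569 ≈ 793.04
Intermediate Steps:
T = 7 (T = 22 - 15 = 7)
F(A) = 6 + A
n = -6/5 (n = 54*(-1/45) = -6/5 ≈ -1.2000)
O(P, B) = -6/5 + P (O(P, B) = P - 6/5 = -6/5 + P)
d = -490/3 (d = 3 + ((6 - 24) - 481)/3 = 3 + (-18 - 481)/3 = 3 + (⅓)*(-499) = 3 - 499/3 = -490/3 ≈ -163.33)
(d/O(T, 18 - 1*2))² = (-490/(3*(-6/5 + 7)))² = (-490/(3*29/5))² = (-490/3*5/29)² = (-2450/87)² = 6002500/7569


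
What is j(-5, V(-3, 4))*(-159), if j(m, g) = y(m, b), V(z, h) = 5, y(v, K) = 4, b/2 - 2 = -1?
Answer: -636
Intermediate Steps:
b = 2 (b = 4 + 2*(-1) = 4 - 2 = 2)
j(m, g) = 4
j(-5, V(-3, 4))*(-159) = 4*(-159) = -636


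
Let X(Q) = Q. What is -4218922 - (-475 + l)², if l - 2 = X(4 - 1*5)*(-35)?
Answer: -4410766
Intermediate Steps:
l = 37 (l = 2 + (4 - 1*5)*(-35) = 2 + (4 - 5)*(-35) = 2 - 1*(-35) = 2 + 35 = 37)
-4218922 - (-475 + l)² = -4218922 - (-475 + 37)² = -4218922 - 1*(-438)² = -4218922 - 1*191844 = -4218922 - 191844 = -4410766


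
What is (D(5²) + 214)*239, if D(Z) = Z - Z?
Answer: 51146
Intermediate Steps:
D(Z) = 0
(D(5²) + 214)*239 = (0 + 214)*239 = 214*239 = 51146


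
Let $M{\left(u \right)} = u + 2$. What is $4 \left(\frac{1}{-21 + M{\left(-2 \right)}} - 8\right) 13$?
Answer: $- \frac{8788}{21} \approx -418.48$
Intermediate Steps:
$M{\left(u \right)} = 2 + u$
$4 \left(\frac{1}{-21 + M{\left(-2 \right)}} - 8\right) 13 = 4 \left(\frac{1}{-21 + \left(2 - 2\right)} - 8\right) 13 = 4 \left(\frac{1}{-21 + 0} - 8\right) 13 = 4 \left(\frac{1}{-21} - 8\right) 13 = 4 \left(- \frac{1}{21} - 8\right) 13 = 4 \left(- \frac{169}{21}\right) 13 = \left(- \frac{676}{21}\right) 13 = - \frac{8788}{21}$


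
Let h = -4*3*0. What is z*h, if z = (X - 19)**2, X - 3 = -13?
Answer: 0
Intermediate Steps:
X = -10 (X = 3 - 13 = -10)
h = 0 (h = -12*0 = 0)
z = 841 (z = (-10 - 19)**2 = (-29)**2 = 841)
z*h = 841*0 = 0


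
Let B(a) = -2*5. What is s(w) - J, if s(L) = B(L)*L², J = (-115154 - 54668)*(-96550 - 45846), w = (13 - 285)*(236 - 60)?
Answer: -47099257352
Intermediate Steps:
B(a) = -10
w = -47872 (w = -272*176 = -47872)
J = 24181973512 (J = -169822*(-142396) = 24181973512)
s(L) = -10*L²
s(w) - J = -10*(-47872)² - 1*24181973512 = -10*2291728384 - 24181973512 = -22917283840 - 24181973512 = -47099257352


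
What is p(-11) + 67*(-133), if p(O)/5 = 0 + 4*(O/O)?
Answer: -8891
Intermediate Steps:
p(O) = 20 (p(O) = 5*(0 + 4*(O/O)) = 5*(0 + 4*1) = 5*(0 + 4) = 5*4 = 20)
p(-11) + 67*(-133) = 20 + 67*(-133) = 20 - 8911 = -8891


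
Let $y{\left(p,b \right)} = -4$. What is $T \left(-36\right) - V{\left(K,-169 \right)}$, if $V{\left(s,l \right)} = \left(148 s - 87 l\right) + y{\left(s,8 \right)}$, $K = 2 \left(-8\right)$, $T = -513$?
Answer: $6137$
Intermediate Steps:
$K = -16$
$V{\left(s,l \right)} = -4 - 87 l + 148 s$ ($V{\left(s,l \right)} = \left(148 s - 87 l\right) - 4 = \left(- 87 l + 148 s\right) - 4 = -4 - 87 l + 148 s$)
$T \left(-36\right) - V{\left(K,-169 \right)} = \left(-513\right) \left(-36\right) - \left(-4 - -14703 + 148 \left(-16\right)\right) = 18468 - \left(-4 + 14703 - 2368\right) = 18468 - 12331 = 6137$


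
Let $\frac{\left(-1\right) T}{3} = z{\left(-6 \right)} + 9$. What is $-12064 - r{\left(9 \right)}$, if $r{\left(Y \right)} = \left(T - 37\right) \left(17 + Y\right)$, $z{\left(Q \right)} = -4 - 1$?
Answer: $-10790$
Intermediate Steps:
$z{\left(Q \right)} = -5$
$T = -12$ ($T = - 3 \left(-5 + 9\right) = \left(-3\right) 4 = -12$)
$r{\left(Y \right)} = -833 - 49 Y$ ($r{\left(Y \right)} = \left(-12 - 37\right) \left(17 + Y\right) = - 49 \left(17 + Y\right) = -833 - 49 Y$)
$-12064 - r{\left(9 \right)} = -12064 - \left(-833 - 441\right) = -12064 - -1274 = -12064 + 1274 = -10790$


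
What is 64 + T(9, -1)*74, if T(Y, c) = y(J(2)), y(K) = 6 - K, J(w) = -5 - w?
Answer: 1026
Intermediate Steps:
T(Y, c) = 13 (T(Y, c) = 6 - (-5 - 1*2) = 6 - (-5 - 2) = 6 - 1*(-7) = 6 + 7 = 13)
64 + T(9, -1)*74 = 64 + 13*74 = 64 + 962 = 1026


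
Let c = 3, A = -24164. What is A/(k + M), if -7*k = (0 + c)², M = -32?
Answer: 169148/233 ≈ 725.96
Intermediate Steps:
k = -9/7 (k = -(0 + 3)²/7 = -⅐*3² = -⅐*9 = -9/7 ≈ -1.2857)
A/(k + M) = -24164/(-9/7 - 32) = -24164/(-233/7) = -7/233*(-24164) = 169148/233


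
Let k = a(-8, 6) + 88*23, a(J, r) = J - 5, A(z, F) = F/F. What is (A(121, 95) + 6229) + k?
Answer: 8241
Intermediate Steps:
A(z, F) = 1
a(J, r) = -5 + J
k = 2011 (k = (-5 - 8) + 88*23 = -13 + 2024 = 2011)
(A(121, 95) + 6229) + k = (1 + 6229) + 2011 = 6230 + 2011 = 8241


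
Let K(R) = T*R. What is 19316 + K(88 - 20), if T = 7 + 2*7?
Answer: 20744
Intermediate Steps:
T = 21 (T = 7 + 14 = 21)
K(R) = 21*R
19316 + K(88 - 20) = 19316 + 21*(88 - 20) = 19316 + 21*68 = 19316 + 1428 = 20744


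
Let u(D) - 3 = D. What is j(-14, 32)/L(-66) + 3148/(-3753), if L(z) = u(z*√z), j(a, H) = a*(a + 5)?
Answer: -100405234/119889585 + 924*I*√66/31945 ≈ -0.83748 + 0.23499*I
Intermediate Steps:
j(a, H) = a*(5 + a)
u(D) = 3 + D
L(z) = 3 + z^(3/2) (L(z) = 3 + z*√z = 3 + z^(3/2))
j(-14, 32)/L(-66) + 3148/(-3753) = (-14*(5 - 14))/(3 + (-66)^(3/2)) + 3148/(-3753) = (-14*(-9))/(3 - 66*I*√66) + 3148*(-1/3753) = 126/(3 - 66*I*√66) - 3148/3753 = -3148/3753 + 126/(3 - 66*I*√66)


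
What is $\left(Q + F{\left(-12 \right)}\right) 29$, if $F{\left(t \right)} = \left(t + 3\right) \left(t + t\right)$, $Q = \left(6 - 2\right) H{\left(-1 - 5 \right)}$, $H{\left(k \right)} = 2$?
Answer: $6496$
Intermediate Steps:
$Q = 8$ ($Q = \left(6 - 2\right) 2 = 4 \cdot 2 = 8$)
$F{\left(t \right)} = 2 t \left(3 + t\right)$ ($F{\left(t \right)} = \left(3 + t\right) 2 t = 2 t \left(3 + t\right)$)
$\left(Q + F{\left(-12 \right)}\right) 29 = \left(8 + 2 \left(-12\right) \left(3 - 12\right)\right) 29 = \left(8 + 2 \left(-12\right) \left(-9\right)\right) 29 = \left(8 + 216\right) 29 = 224 \cdot 29 = 6496$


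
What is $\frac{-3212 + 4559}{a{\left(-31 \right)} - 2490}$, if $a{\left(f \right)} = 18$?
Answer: $- \frac{449}{824} \approx -0.5449$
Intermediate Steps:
$\frac{-3212 + 4559}{a{\left(-31 \right)} - 2490} = \frac{-3212 + 4559}{18 - 2490} = \frac{1347}{18 - 2490} = \frac{1347}{-2472} = 1347 \left(- \frac{1}{2472}\right) = - \frac{449}{824}$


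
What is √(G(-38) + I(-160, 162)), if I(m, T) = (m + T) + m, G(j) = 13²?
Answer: √11 ≈ 3.3166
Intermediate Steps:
G(j) = 169
I(m, T) = T + 2*m (I(m, T) = (T + m) + m = T + 2*m)
√(G(-38) + I(-160, 162)) = √(169 + (162 + 2*(-160))) = √(169 + (162 - 320)) = √(169 - 158) = √11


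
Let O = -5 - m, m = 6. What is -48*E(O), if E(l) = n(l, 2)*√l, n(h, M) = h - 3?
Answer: 672*I*√11 ≈ 2228.8*I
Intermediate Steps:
n(h, M) = -3 + h
O = -11 (O = -5 - 1*6 = -5 - 6 = -11)
E(l) = √l*(-3 + l) (E(l) = (-3 + l)*√l = √l*(-3 + l))
-48*E(O) = -48*√(-11)*(-3 - 11) = -48*I*√11*(-14) = -(-672)*I*√11 = 672*I*√11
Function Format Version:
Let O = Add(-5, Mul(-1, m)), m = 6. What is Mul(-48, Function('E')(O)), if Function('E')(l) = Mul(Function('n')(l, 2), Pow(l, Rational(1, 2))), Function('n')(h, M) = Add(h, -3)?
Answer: Mul(672, I, Pow(11, Rational(1, 2))) ≈ Mul(2228.8, I)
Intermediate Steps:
Function('n')(h, M) = Add(-3, h)
O = -11 (O = Add(-5, Mul(-1, 6)) = Add(-5, -6) = -11)
Function('E')(l) = Mul(Pow(l, Rational(1, 2)), Add(-3, l)) (Function('E')(l) = Mul(Add(-3, l), Pow(l, Rational(1, 2))) = Mul(Pow(l, Rational(1, 2)), Add(-3, l)))
Mul(-48, Function('E')(O)) = Mul(-48, Mul(Pow(-11, Rational(1, 2)), Add(-3, -11))) = Mul(-48, Mul(Mul(I, Pow(11, Rational(1, 2))), -14)) = Mul(-48, Mul(-14, I, Pow(11, Rational(1, 2)))) = Mul(672, I, Pow(11, Rational(1, 2)))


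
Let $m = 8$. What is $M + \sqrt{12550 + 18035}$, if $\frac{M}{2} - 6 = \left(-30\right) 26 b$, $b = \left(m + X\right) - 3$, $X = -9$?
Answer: $6252 + \sqrt{30585} \approx 6426.9$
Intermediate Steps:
$b = -4$ ($b = \left(8 - 9\right) - 3 = -1 - 3 = -4$)
$M = 6252$ ($M = 12 + 2 \left(-30\right) 26 \left(-4\right) = 12 + 2 \left(\left(-780\right) \left(-4\right)\right) = 12 + 2 \cdot 3120 = 12 + 6240 = 6252$)
$M + \sqrt{12550 + 18035} = 6252 + \sqrt{12550 + 18035} = 6252 + \sqrt{30585}$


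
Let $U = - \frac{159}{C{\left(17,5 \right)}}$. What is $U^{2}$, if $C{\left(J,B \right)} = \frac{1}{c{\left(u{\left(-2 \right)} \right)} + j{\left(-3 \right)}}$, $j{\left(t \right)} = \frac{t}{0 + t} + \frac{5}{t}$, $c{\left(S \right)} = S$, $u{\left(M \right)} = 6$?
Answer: $719104$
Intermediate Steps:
$j{\left(t \right)} = 1 + \frac{5}{t}$ ($j{\left(t \right)} = \frac{t}{t} + \frac{5}{t} = 1 + \frac{5}{t}$)
$C{\left(J,B \right)} = \frac{3}{16}$ ($C{\left(J,B \right)} = \frac{1}{6 + \frac{5 - 3}{-3}} = \frac{1}{6 - \frac{2}{3}} = \frac{1}{\frac{16}{3}} = \frac{3}{16}$)
$U = -848$ ($U = - \frac{159}{\frac{3}{16}} = \left(-159\right) \frac{16}{3} = -848$)
$U^{2} = \left(-848\right)^{2} = 719104$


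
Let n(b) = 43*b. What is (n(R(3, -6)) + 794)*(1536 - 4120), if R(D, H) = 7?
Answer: -2829480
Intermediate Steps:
(n(R(3, -6)) + 794)*(1536 - 4120) = (43*7 + 794)*(1536 - 4120) = (301 + 794)*(-2584) = 1095*(-2584) = -2829480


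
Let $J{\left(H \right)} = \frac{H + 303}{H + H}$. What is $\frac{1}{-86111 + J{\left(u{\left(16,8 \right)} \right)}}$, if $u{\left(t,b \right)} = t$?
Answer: $- \frac{32}{2755233} \approx -1.1614 \cdot 10^{-5}$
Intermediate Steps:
$J{\left(H \right)} = \frac{303 + H}{2 H}$
$\frac{1}{-86111 + J{\left(u{\left(16,8 \right)} \right)}} = \frac{1}{-86111 + \frac{303 + 16}{2 \cdot 16}} = \frac{1}{-86111 + \frac{1}{2} \cdot \frac{1}{16} \cdot 319} = \frac{1}{-86111 + \frac{319}{32}} = \frac{1}{- \frac{2755233}{32}} = - \frac{32}{2755233}$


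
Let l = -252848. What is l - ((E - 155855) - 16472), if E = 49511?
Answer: -130032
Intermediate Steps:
l - ((E - 155855) - 16472) = -252848 - ((49511 - 155855) - 16472) = -252848 - (-106344 - 16472) = -252848 - 1*(-122816) = -252848 + 122816 = -130032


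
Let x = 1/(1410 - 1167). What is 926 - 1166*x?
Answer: 223852/243 ≈ 921.20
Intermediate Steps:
x = 1/243 ≈ 0.0041152
926 - 1166*x = 926 - 1166*1/243 = 926 - 1166/243 = 223852/243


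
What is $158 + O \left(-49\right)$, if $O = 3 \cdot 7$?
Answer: $-871$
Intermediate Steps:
$O = 21$
$158 + O \left(-49\right) = 158 + 21 \left(-49\right) = 158 - 1029 = -871$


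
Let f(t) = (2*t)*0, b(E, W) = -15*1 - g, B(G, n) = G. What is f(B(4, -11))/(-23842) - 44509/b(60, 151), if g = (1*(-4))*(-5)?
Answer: 44509/35 ≈ 1271.7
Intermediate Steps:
g = 20 (g = -4*(-5) = 20)
b(E, W) = -35 (b(E, W) = -15*1 - 1*20 = -15 - 20 = -35)
f(t) = 0
f(B(4, -11))/(-23842) - 44509/b(60, 151) = 0/(-23842) - 44509/(-35) = 0*(-1/23842) - 44509*(-1/35) = 0 + 44509/35 = 44509/35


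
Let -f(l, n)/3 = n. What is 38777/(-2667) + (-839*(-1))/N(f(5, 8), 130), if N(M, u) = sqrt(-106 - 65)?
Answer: -38777/2667 - 839*I*sqrt(19)/57 ≈ -14.54 - 64.16*I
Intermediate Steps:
f(l, n) = -3*n
N(M, u) = 3*I*sqrt(19) (N(M, u) = sqrt(-171) = 3*I*sqrt(19))
38777/(-2667) + (-839*(-1))/N(f(5, 8), 130) = 38777/(-2667) + (-839*(-1))/((3*I*sqrt(19))) = 38777*(-1/2667) + 839*(-I*sqrt(19)/57) = -38777/2667 - 839*I*sqrt(19)/57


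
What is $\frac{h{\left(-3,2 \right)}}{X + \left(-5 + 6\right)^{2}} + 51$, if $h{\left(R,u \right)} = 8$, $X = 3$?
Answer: $53$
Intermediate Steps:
$\frac{h{\left(-3,2 \right)}}{X + \left(-5 + 6\right)^{2}} + 51 = \frac{8}{3 + \left(-5 + 6\right)^{2}} + 51 = \frac{8}{3 + 1^{2}} + 51 = \frac{8}{3 + 1} + 51 = \frac{8}{4} + 51 = 8 \cdot \frac{1}{4} + 51 = 2 + 51 = 53$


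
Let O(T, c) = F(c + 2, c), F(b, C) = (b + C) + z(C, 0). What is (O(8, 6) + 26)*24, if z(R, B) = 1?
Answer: 984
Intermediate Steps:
F(b, C) = 1 + C + b (F(b, C) = (b + C) + 1 = (C + b) + 1 = 1 + C + b)
O(T, c) = 3 + 2*c (O(T, c) = 1 + c + (c + 2) = 1 + c + (2 + c) = 3 + 2*c)
(O(8, 6) + 26)*24 = ((3 + 2*6) + 26)*24 = ((3 + 12) + 26)*24 = (15 + 26)*24 = 41*24 = 984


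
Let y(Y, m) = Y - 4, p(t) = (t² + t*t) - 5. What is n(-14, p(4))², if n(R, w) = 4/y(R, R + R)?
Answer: 4/81 ≈ 0.049383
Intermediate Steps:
p(t) = -5 + 2*t² (p(t) = (t² + t²) - 5 = 2*t² - 5 = -5 + 2*t²)
y(Y, m) = -4 + Y
n(R, w) = 4/(-4 + R)
n(-14, p(4))² = (4/(-4 - 14))² = (4/(-18))² = (4*(-1/18))² = (-2/9)² = 4/81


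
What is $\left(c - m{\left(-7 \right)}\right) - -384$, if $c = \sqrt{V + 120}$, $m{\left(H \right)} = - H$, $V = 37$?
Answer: $377 + \sqrt{157} \approx 389.53$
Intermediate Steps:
$c = \sqrt{157}$ ($c = \sqrt{37 + 120} = \sqrt{157} \approx 12.53$)
$\left(c - m{\left(-7 \right)}\right) - -384 = \left(\sqrt{157} - \left(-1\right) \left(-7\right)\right) - -384 = \left(\sqrt{157} - 7\right) + 384 = \left(-7 + \sqrt{157}\right) + 384 = 377 + \sqrt{157}$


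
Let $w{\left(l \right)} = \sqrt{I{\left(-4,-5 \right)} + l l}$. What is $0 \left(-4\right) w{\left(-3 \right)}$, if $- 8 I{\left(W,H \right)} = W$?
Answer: $0$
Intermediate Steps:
$I{\left(W,H \right)} = - \frac{W}{8}$
$w{\left(l \right)} = \sqrt{\frac{1}{2} + l^{2}}$ ($w{\left(l \right)} = \sqrt{\left(- \frac{1}{8}\right) \left(-4\right) + l l} = \sqrt{\frac{1}{2} + l^{2}}$)
$0 \left(-4\right) w{\left(-3 \right)} = 0 \left(-4\right) \frac{\sqrt{2 + 4 \left(-3\right)^{2}}}{2} = 0 \frac{\sqrt{2 + 4 \cdot 9}}{2} = 0 \frac{\sqrt{2 + 36}}{2} = 0 \frac{\sqrt{38}}{2} = 0$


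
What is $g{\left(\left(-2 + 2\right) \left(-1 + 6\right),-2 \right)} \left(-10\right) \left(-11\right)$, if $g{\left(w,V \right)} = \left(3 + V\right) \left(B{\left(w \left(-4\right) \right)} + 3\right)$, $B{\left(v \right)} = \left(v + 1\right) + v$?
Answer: $440$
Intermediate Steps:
$B{\left(v \right)} = 1 + 2 v$ ($B{\left(v \right)} = \left(1 + v\right) + v = 1 + 2 v$)
$g{\left(w,V \right)} = \left(3 + V\right) \left(4 - 8 w\right)$ ($g{\left(w,V \right)} = \left(3 + V\right) \left(\left(1 + 2 w \left(-4\right)\right) + 3\right) = \left(3 + V\right) \left(\left(1 + 2 \left(- 4 w\right)\right) + 3\right) = \left(3 + V\right) \left(\left(1 - 8 w\right) + 3\right) = \left(3 + V\right) \left(4 - 8 w\right)$)
$g{\left(\left(-2 + 2\right) \left(-1 + 6\right),-2 \right)} \left(-10\right) \left(-11\right) = \left(12 - 24 \left(-2 + 2\right) \left(-1 + 6\right) + 4 \left(-2\right) - - 16 \left(-2 + 2\right) \left(-1 + 6\right)\right) \left(-10\right) \left(-11\right) = \left(12 - 24 \cdot 0 \cdot 5 - 8 - - 16 \cdot 0 \cdot 5\right) \left(-10\right) \left(-11\right) = \left(12 - 0 - 8 - \left(-16\right) 0\right) \left(-10\right) \left(-11\right) = \left(12 + 0 - 8 + 0\right) \left(-10\right) \left(-11\right) = 4 \left(-10\right) \left(-11\right) = \left(-40\right) \left(-11\right) = 440$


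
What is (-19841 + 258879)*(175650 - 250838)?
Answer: -17972789144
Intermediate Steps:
(-19841 + 258879)*(175650 - 250838) = 239038*(-75188) = -17972789144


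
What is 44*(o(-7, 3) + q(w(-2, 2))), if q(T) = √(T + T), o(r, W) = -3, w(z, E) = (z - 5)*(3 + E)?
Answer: -132 + 44*I*√70 ≈ -132.0 + 368.13*I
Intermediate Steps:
w(z, E) = (-5 + z)*(3 + E)
q(T) = √2*√T (q(T) = √(2*T) = √2*√T)
44*(o(-7, 3) + q(w(-2, 2))) = 44*(-3 + √2*√(-15 - 5*2 + 3*(-2) + 2*(-2))) = 44*(-3 + √2*√(-15 - 10 - 6 - 4)) = 44*(-3 + √2*√(-35)) = 44*(-3 + √2*(I*√35)) = 44*(-3 + I*√70) = -132 + 44*I*√70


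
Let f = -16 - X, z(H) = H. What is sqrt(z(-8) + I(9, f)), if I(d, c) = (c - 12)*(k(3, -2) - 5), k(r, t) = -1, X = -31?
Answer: I*sqrt(26) ≈ 5.099*I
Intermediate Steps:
f = 15 (f = -16 - 1*(-31) = -16 + 31 = 15)
I(d, c) = 72 - 6*c (I(d, c) = (c - 12)*(-1 - 5) = (-12 + c)*(-6) = 72 - 6*c)
sqrt(z(-8) + I(9, f)) = sqrt(-8 + (72 - 6*15)) = sqrt(-8 + (72 - 90)) = sqrt(-8 - 18) = sqrt(-26) = I*sqrt(26)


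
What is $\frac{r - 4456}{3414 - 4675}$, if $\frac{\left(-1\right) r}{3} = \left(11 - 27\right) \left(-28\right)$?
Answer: $\frac{5800}{1261} \approx 4.5995$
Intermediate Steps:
$r = -1344$ ($r = - 3 \left(11 - 27\right) \left(-28\right) = - 3 \left(\left(-16\right) \left(-28\right)\right) = \left(-3\right) 448 = -1344$)
$\frac{r - 4456}{3414 - 4675} = \frac{-1344 - 4456}{3414 - 4675} = - \frac{5800}{-1261} = \left(-5800\right) \left(- \frac{1}{1261}\right) = \frac{5800}{1261}$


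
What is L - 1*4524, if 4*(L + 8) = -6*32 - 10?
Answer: -9165/2 ≈ -4582.5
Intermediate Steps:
L = -117/2 (L = -8 + (-6*32 - 10)/4 = -8 + (-192 - 10)/4 = -8 + (¼)*(-202) = -8 - 101/2 = -117/2 ≈ -58.500)
L - 1*4524 = -117/2 - 1*4524 = -117/2 - 4524 = -9165/2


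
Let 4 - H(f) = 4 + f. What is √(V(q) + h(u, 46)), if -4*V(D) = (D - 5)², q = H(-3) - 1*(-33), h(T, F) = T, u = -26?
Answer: I*√1065/2 ≈ 16.317*I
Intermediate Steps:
H(f) = -f (H(f) = 4 - (4 + f) = 4 + (-4 - f) = -f)
q = 36 (q = -1*(-3) - 1*(-33) = 3 + 33 = 36)
V(D) = -(-5 + D)²/4 (V(D) = -(D - 5)²/4 = -(-5 + D)²/4)
√(V(q) + h(u, 46)) = √(-(-5 + 36)²/4 - 26) = √(-¼*31² - 26) = √(-¼*961 - 26) = √(-961/4 - 26) = √(-1065/4) = I*√1065/2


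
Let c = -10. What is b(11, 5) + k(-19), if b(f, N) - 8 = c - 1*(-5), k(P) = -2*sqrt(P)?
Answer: 3 - 2*I*sqrt(19) ≈ 3.0 - 8.7178*I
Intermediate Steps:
b(f, N) = 3 (b(f, N) = 8 + (-10 - 1*(-5)) = 8 + (-10 + 5) = 8 - 5 = 3)
b(11, 5) + k(-19) = 3 - 2*I*sqrt(19)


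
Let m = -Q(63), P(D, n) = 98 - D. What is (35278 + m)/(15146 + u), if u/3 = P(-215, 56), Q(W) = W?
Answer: 7043/3217 ≈ 2.1893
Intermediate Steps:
u = 939 (u = 3*(98 - 1*(-215)) = 3*(98 + 215) = 3*313 = 939)
m = -63 (m = -1*63 = -63)
(35278 + m)/(15146 + u) = (35278 - 63)/(15146 + 939) = 35215/16085 = 35215*(1/16085) = 7043/3217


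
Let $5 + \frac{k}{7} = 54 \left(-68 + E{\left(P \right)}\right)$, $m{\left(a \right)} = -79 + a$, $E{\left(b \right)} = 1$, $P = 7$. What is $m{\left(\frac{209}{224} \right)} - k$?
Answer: $\frac{5663377}{224} \approx 25283.0$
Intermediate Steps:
$k = -25361$ ($k = -35 + 7 \cdot 54 \left(-68 + 1\right) = -35 + 7 \cdot 54 \left(-67\right) = -35 + 7 \left(-3618\right) = -35 - 25326 = -25361$)
$m{\left(\frac{209}{224} \right)} - k = \left(-79 + \frac{209}{224}\right) - -25361 = \left(-79 + 209 \cdot \frac{1}{224}\right) + 25361 = \left(-79 + \frac{209}{224}\right) + 25361 = - \frac{17487}{224} + 25361 = \frac{5663377}{224}$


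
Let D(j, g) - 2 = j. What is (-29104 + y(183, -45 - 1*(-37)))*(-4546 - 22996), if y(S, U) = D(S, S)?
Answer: 796487098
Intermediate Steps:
D(j, g) = 2 + j
y(S, U) = 2 + S
(-29104 + y(183, -45 - 1*(-37)))*(-4546 - 22996) = (-29104 + (2 + 183))*(-4546 - 22996) = (-29104 + 185)*(-27542) = -28919*(-27542) = 796487098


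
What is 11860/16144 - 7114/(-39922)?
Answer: 73540417/80562596 ≈ 0.91284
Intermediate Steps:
11860/16144 - 7114/(-39922) = 11860*(1/16144) - 7114*(-1/39922) = 2965/4036 + 3557/19961 = 73540417/80562596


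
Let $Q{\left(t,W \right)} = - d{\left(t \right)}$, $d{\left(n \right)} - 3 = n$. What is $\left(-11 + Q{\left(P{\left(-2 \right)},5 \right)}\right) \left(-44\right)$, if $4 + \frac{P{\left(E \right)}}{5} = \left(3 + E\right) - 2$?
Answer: $-484$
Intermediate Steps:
$P{\left(E \right)} = -15 + 5 E$ ($P{\left(E \right)} = -20 + 5 \left(\left(3 + E\right) - 2\right) = -20 + 5 \left(1 + E\right) = -20 + \left(5 + 5 E\right) = -15 + 5 E$)
$d{\left(n \right)} = 3 + n$
$Q{\left(t,W \right)} = -3 - t$ ($Q{\left(t,W \right)} = - (3 + t) = -3 - t$)
$\left(-11 + Q{\left(P{\left(-2 \right)},5 \right)}\right) \left(-44\right) = \left(-11 - \left(-12 - 10\right)\right) \left(-44\right) = \left(-11 - -22\right) \left(-44\right) = \left(-11 + \left(-3 + 25\right)\right) \left(-44\right) = \left(-11 + 22\right) \left(-44\right) = 11 \left(-44\right) = -484$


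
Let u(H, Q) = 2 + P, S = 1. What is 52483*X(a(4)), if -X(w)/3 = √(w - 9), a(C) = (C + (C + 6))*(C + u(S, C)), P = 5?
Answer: -157449*√145 ≈ -1.8959e+6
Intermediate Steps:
u(H, Q) = 7 (u(H, Q) = 2 + 5 = 7)
a(C) = (6 + 2*C)*(7 + C) (a(C) = (C + (C + 6))*(C + 7) = (C + (6 + C))*(7 + C) = (6 + 2*C)*(7 + C))
X(w) = -3*√(-9 + w) (X(w) = -3*√(w - 9) = -3*√(-9 + w))
52483*X(a(4)) = 52483*(-3*√(-9 + (42 + 2*4² + 20*4))) = 52483*(-3*√(-9 + (42 + 2*16 + 80))) = 52483*(-3*√(-9 + (42 + 32 + 80))) = 52483*(-3*√(-9 + 154)) = 52483*(-3*√145) = -157449*√145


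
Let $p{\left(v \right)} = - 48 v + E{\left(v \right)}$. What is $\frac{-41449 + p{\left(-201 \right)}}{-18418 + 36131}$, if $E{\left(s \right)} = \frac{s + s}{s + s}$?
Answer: $- \frac{31800}{17713} \approx -1.7953$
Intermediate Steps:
$E{\left(s \right)} = 1$ ($E{\left(s \right)} = \frac{2 s}{2 s} = 2 s \frac{1}{2 s} = 1$)
$p{\left(v \right)} = 1 - 48 v$ ($p{\left(v \right)} = - 48 v + 1 = 1 - 48 v$)
$\frac{-41449 + p{\left(-201 \right)}}{-18418 + 36131} = \frac{-41449 + \left(1 - -9648\right)}{-18418 + 36131} = \frac{-41449 + \left(1 + 9648\right)}{17713} = \left(-41449 + 9649\right) \frac{1}{17713} = \left(-31800\right) \frac{1}{17713} = - \frac{31800}{17713}$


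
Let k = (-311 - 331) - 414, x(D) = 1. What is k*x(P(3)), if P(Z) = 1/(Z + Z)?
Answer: -1056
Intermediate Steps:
P(Z) = 1/(2*Z)
k = -1056 (k = -642 - 414 = -1056)
k*x(P(3)) = -1056*1 = -1056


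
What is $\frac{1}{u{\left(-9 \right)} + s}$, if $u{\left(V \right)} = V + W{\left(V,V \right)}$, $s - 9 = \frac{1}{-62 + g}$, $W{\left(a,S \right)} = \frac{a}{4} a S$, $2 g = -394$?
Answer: $- \frac{1036}{188815} \approx -0.0054869$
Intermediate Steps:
$g = -197$ ($g = \frac{1}{2} \left(-394\right) = -197$)
$W{\left(a,S \right)} = \frac{S a^{2}}{4}$ ($W{\left(a,S \right)} = a \frac{1}{4} a S = \frac{a}{4} a S = \frac{a^{2}}{4} S = \frac{S a^{2}}{4}$)
$s = \frac{2330}{259}$ ($s = 9 + \frac{1}{-62 - 197} = 9 + \frac{1}{-259} = 9 - \frac{1}{259} = \frac{2330}{259} \approx 8.9961$)
$u{\left(V \right)} = V + \frac{V^{3}}{4}$ ($u{\left(V \right)} = V + \frac{V V^{2}}{4} = V + \frac{V^{3}}{4}$)
$\frac{1}{u{\left(-9 \right)} + s} = \frac{1}{\left(-9 + \frac{\left(-9\right)^{3}}{4}\right) + \frac{2330}{259}} = \frac{1}{\left(-9 + \frac{1}{4} \left(-729\right)\right) + \frac{2330}{259}} = \frac{1}{\left(-9 - \frac{729}{4}\right) + \frac{2330}{259}} = \frac{1}{- \frac{765}{4} + \frac{2330}{259}} = \frac{1}{- \frac{188815}{1036}} = - \frac{1036}{188815}$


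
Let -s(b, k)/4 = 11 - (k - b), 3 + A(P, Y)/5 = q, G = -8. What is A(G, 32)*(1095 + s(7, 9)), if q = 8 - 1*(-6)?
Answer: 58245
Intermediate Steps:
q = 14 (q = 8 + 6 = 14)
A(P, Y) = 55 (A(P, Y) = -15 + 5*14 = -15 + 70 = 55)
s(b, k) = -44 - 4*b + 4*k (s(b, k) = -4*(11 - (k - b)) = -4*(11 + (b - k)) = -4*(11 + b - k) = -44 - 4*b + 4*k)
A(G, 32)*(1095 + s(7, 9)) = 55*(1095 + (-44 - 4*7 + 4*9)) = 55*(1095 + (-44 - 28 + 36)) = 55*(1095 - 36) = 55*1059 = 58245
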